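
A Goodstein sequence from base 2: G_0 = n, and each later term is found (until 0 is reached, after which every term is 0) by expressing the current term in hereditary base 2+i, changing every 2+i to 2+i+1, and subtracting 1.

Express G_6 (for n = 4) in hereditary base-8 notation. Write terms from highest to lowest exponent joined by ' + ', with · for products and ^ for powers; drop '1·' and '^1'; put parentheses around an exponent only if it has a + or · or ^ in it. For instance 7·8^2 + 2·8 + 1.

base 2: 4 = 2^2; at 3: 3^3 = 27; next = 26
base 3: 26 = 2·3^2 + 2·3 + 2; at 4: 2·4^2 + 2·4 + 2 = 42; next = 41
base 4: 41 = 2·4^2 + 2·4 + 1; at 5: 2·5^2 + 2·5 + 1 = 61; next = 60
base 5: 60 = 2·5^2 + 2·5; at 6: 2·6^2 + 2·6 = 84; next = 83
base 6: 83 = 2·6^2 + 6 + 5; at 7: 2·7^2 + 7 + 5 = 110; next = 109
base 7: 109 = 2·7^2 + 7 + 4; at 8: 2·8^2 + 8 + 4 = 140; next = 139

2·8^2 + 8 + 3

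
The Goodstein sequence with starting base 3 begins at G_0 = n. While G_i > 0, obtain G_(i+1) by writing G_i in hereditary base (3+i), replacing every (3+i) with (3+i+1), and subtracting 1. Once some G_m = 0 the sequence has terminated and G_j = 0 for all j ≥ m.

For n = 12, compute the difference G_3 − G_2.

10

12 —HB3→ 3^2 + 3 —bump→ 4^2 + 4 = 20 —(−1)→ 19
19 —HB4→ 4^2 + 3 —bump→ 5^2 + 3 = 28 —(−1)→ 27
27 —HB5→ 5^2 + 2 —bump→ 6^2 + 2 = 38 —(−1)→ 37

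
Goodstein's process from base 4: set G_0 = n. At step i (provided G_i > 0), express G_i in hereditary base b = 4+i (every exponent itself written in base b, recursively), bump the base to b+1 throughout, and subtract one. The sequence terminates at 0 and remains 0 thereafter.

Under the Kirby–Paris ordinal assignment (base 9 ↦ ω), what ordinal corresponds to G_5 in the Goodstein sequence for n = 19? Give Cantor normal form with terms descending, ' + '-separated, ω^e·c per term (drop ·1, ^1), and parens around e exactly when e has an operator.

ω·7 + 6

G_0=19  [base 4] 4^2 + 3  →[4↦5]→  5^2 + 3 = 28  −1 ⇒ G_1=27
G_1=27  [base 5] 5^2 + 2  →[5↦6]→  6^2 + 2 = 38  −1 ⇒ G_2=37
G_2=37  [base 6] 6^2 + 1  →[6↦7]→  7^2 + 1 = 50  −1 ⇒ G_3=49
G_3=49  [base 7] 7^2  →[7↦8]→  8^2 = 64  −1 ⇒ G_4=63
G_4=63  [base 8] 7·8 + 7  →[8↦9]→  7·9 + 7 = 70  −1 ⇒ G_5=69
G_5=69  [base 9] 7·9 + 6  →[9↦10]→  7·10 + 6 = 76  −1 ⇒ G_6=75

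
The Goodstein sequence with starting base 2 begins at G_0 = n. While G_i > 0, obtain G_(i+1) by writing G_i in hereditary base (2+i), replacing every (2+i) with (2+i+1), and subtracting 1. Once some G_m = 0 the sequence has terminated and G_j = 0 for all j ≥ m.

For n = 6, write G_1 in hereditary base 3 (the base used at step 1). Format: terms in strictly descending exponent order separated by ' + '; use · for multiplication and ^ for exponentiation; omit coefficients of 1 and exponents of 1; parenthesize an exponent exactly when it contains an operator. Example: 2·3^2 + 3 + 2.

[0] 6 ≡ 2^2 + 2 (base 2). Lift 3: 30. −1: 29.
[1] 29 ≡ 3^3 + 2 (base 3). Lift 4: 258. −1: 257.

3^3 + 2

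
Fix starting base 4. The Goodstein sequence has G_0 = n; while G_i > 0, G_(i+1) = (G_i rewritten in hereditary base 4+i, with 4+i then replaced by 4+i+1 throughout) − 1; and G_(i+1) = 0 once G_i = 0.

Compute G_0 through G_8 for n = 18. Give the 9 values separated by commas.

[0] 18 ≡ 4^2 + 2 (base 4). Lift 5: 27. −1: 26.
[1] 26 ≡ 5^2 + 1 (base 5). Lift 6: 37. −1: 36.
[2] 36 ≡ 6^2 (base 6). Lift 7: 49. −1: 48.
[3] 48 ≡ 6·7 + 6 (base 7). Lift 8: 54. −1: 53.
[4] 53 ≡ 6·8 + 5 (base 8). Lift 9: 59. −1: 58.
[5] 58 ≡ 6·9 + 4 (base 9). Lift 10: 64. −1: 63.
[6] 63 ≡ 6·10 + 3 (base 10). Lift 11: 69. −1: 68.
[7] 68 ≡ 6·11 + 2 (base 11). Lift 12: 74. −1: 73.

18, 26, 36, 48, 53, 58, 63, 68, 73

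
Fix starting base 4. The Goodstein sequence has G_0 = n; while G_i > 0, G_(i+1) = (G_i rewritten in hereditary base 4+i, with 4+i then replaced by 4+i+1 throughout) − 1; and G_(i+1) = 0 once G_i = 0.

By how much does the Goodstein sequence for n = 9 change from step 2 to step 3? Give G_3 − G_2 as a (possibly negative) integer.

(0) 9|_4 = 2·4 + 1 ↦ 2·5 + 1|_5 = 11 ⇒ 10
(1) 10|_5 = 2·5 ↦ 2·6|_6 = 12 ⇒ 11
(2) 11|_6 = 6 + 5 ↦ 7 + 5|_7 = 12 ⇒ 11

0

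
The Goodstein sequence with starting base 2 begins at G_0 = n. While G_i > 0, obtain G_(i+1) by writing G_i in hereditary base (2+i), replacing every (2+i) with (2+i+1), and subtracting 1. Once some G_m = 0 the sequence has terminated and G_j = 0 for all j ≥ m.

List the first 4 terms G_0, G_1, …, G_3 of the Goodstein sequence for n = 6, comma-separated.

G_0 = 6. HB_2(6) = 2^2 + 2. Bump = 30. G_1 = 29.
G_1 = 29. HB_3(29) = 3^3 + 2. Bump = 258. G_2 = 257.
G_2 = 257. HB_4(257) = 4^4 + 1. Bump = 3126. G_3 = 3125.

6, 29, 257, 3125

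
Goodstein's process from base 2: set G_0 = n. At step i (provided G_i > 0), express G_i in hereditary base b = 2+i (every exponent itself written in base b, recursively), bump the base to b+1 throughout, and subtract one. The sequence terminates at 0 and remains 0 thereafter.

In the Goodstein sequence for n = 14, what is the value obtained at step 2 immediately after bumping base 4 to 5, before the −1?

18751

step 0: 14 = 2^(2 + 1) + 2^2 + 2; sub 3 for 2: 3^(3 + 1) + 3^3 + 3; = 111; G_1 = 111−1 = 110
step 1: 110 = 3^(3 + 1) + 3^3 + 2; sub 4 for 3: 4^(4 + 1) + 4^4 + 2; = 1282; G_2 = 1282−1 = 1281
step 2: 1281 = 4^(4 + 1) + 4^4 + 1; sub 5 for 4: 5^(5 + 1) + 5^5 + 1; = 18751; G_3 = 18751−1 = 18750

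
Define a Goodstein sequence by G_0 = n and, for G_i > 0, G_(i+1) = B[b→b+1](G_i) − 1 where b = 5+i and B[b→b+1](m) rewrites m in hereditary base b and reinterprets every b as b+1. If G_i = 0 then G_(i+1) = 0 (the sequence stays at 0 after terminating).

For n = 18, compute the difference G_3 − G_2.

G_0 = 18. HB_5(18) = 3·5 + 3. Bump = 21. G_1 = 20.
G_1 = 20. HB_6(20) = 3·6 + 2. Bump = 23. G_2 = 22.
G_2 = 22. HB_7(22) = 3·7 + 1. Bump = 25. G_3 = 24.

2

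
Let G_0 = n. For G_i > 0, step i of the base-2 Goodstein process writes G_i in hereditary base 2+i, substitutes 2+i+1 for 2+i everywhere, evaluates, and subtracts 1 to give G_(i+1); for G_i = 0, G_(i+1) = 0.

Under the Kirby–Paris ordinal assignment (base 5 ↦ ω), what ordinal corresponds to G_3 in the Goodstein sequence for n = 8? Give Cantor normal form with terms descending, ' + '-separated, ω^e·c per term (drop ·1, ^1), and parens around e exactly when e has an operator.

step 0: 8 = 2^(2 + 1); sub 3 for 2: 3^(3 + 1); = 81; G_1 = 81−1 = 80
step 1: 80 = 2·3^3 + 2·3^2 + 2·3 + 2; sub 4 for 3: 2·4^4 + 2·4^2 + 2·4 + 2; = 554; G_2 = 554−1 = 553
step 2: 553 = 2·4^4 + 2·4^2 + 2·4 + 1; sub 5 for 4: 2·5^5 + 2·5^2 + 2·5 + 1; = 6311; G_3 = 6311−1 = 6310
step 3: 6310 = 2·5^5 + 2·5^2 + 2·5; sub 6 for 5: 2·6^6 + 2·6^2 + 2·6; = 93396; G_4 = 93396−1 = 93395

ω^ω·2 + ω^2·2 + ω·2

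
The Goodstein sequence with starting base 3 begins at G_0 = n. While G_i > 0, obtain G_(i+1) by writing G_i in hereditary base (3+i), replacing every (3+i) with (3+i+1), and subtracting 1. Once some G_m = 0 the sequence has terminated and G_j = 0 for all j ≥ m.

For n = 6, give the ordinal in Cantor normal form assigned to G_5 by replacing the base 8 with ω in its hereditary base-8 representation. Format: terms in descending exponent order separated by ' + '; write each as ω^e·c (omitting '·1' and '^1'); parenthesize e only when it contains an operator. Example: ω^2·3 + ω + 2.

6 —HB3→ 2·3 —bump→ 2·4 = 8 —(−1)→ 7
7 —HB4→ 4 + 3 —bump→ 5 + 3 = 8 —(−1)→ 7
7 —HB5→ 5 + 2 —bump→ 6 + 2 = 8 —(−1)→ 7
7 —HB6→ 6 + 1 —bump→ 7 + 1 = 8 —(−1)→ 7
7 —HB7→ 7 —bump→ 8 = 8 —(−1)→ 7
7 —HB8→ 7 —bump→ 7 = 7 —(−1)→ 6

7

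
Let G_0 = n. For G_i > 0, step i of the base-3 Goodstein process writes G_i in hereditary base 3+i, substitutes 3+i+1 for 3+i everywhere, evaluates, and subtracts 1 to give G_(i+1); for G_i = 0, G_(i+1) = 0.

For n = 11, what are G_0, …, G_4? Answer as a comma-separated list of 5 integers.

11, 17, 25, 35, 39

[0] 11 ≡ 3^2 + 2 (base 3). Lift 4: 18. −1: 17.
[1] 17 ≡ 4^2 + 1 (base 4). Lift 5: 26. −1: 25.
[2] 25 ≡ 5^2 (base 5). Lift 6: 36. −1: 35.
[3] 35 ≡ 5·6 + 5 (base 6). Lift 7: 40. −1: 39.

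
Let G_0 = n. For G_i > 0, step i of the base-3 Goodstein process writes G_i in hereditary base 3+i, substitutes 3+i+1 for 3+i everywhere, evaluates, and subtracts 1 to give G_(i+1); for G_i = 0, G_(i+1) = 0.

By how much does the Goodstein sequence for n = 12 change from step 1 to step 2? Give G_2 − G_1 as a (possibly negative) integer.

12 —HB3→ 3^2 + 3 —bump→ 4^2 + 4 = 20 —(−1)→ 19
19 —HB4→ 4^2 + 3 —bump→ 5^2 + 3 = 28 —(−1)→ 27

8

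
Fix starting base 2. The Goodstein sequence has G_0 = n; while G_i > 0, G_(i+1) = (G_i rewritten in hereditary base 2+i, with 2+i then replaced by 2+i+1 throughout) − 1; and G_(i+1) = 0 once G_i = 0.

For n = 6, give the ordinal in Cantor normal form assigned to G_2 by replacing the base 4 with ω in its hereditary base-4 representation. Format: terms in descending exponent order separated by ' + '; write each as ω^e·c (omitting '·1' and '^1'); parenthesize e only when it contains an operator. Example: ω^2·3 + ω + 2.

ω^ω + 1

step 0: 6 = 2^2 + 2; sub 3 for 2: 3^3 + 3; = 30; G_1 = 30−1 = 29
step 1: 29 = 3^3 + 2; sub 4 for 3: 4^4 + 2; = 258; G_2 = 258−1 = 257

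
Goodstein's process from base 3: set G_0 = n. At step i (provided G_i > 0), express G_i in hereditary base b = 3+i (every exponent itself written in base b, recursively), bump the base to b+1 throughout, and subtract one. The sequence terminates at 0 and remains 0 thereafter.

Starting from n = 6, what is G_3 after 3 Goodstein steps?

7

(0) 6|_3 = 2·3 ↦ 2·4|_4 = 8 ⇒ 7
(1) 7|_4 = 4 + 3 ↦ 5 + 3|_5 = 8 ⇒ 7
(2) 7|_5 = 5 + 2 ↦ 6 + 2|_6 = 8 ⇒ 7
(3) 7|_6 = 6 + 1 ↦ 7 + 1|_7 = 8 ⇒ 7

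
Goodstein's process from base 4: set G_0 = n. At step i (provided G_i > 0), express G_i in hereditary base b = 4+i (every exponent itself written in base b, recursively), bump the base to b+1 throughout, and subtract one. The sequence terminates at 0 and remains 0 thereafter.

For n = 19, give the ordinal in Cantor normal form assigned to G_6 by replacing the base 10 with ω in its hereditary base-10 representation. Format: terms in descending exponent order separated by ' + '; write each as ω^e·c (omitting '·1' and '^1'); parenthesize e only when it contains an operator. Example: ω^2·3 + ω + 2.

G_0=19  [base 4] 4^2 + 3  →[4↦5]→  5^2 + 3 = 28  −1 ⇒ G_1=27
G_1=27  [base 5] 5^2 + 2  →[5↦6]→  6^2 + 2 = 38  −1 ⇒ G_2=37
G_2=37  [base 6] 6^2 + 1  →[6↦7]→  7^2 + 1 = 50  −1 ⇒ G_3=49
G_3=49  [base 7] 7^2  →[7↦8]→  8^2 = 64  −1 ⇒ G_4=63
G_4=63  [base 8] 7·8 + 7  →[8↦9]→  7·9 + 7 = 70  −1 ⇒ G_5=69
G_5=69  [base 9] 7·9 + 6  →[9↦10]→  7·10 + 6 = 76  −1 ⇒ G_6=75
G_6=75  [base 10] 7·10 + 5  →[10↦11]→  7·11 + 5 = 82  −1 ⇒ G_7=81

ω·7 + 5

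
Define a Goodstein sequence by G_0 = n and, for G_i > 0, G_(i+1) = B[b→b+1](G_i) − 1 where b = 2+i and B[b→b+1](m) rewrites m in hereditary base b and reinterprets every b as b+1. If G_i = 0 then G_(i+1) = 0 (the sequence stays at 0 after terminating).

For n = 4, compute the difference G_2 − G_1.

G_0=4  [base 2] 2^2  →[2↦3]→  3^3 = 27  −1 ⇒ G_1=26
G_1=26  [base 3] 2·3^2 + 2·3 + 2  →[3↦4]→  2·4^2 + 2·4 + 2 = 42  −1 ⇒ G_2=41

15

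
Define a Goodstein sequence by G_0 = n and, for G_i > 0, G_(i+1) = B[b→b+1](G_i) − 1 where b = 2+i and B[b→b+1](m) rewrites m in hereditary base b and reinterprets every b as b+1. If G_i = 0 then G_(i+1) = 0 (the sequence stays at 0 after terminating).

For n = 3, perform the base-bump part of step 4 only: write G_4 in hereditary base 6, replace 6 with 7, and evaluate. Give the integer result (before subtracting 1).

1

i=0: 3 = 2 + 1 (b=2); 2→3: 3 + 1 = 4; 4−1 = 3
i=1: 3 = 3 (b=3); 3→4: 4 = 4; 4−1 = 3
i=2: 3 = 3 (b=4); 4→5: 3 = 3; 3−1 = 2
i=3: 2 = 2 (b=5); 5→6: 2 = 2; 2−1 = 1
i=4: 1 = 1 (b=6); 6→7: 1 = 1; 1−1 = 0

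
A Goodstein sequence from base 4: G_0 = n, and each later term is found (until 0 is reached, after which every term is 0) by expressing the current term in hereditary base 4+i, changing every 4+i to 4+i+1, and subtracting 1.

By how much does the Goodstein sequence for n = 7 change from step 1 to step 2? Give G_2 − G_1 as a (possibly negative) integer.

0

(0) 7|_4 = 4 + 3 ↦ 5 + 3|_5 = 8 ⇒ 7
(1) 7|_5 = 5 + 2 ↦ 6 + 2|_6 = 8 ⇒ 7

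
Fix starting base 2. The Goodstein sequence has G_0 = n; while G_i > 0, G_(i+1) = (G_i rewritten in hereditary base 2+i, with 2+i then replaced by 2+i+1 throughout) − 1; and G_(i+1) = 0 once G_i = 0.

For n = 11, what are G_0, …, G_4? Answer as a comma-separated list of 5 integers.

11, 84, 1027, 15627, 279937

G_0 = 11. HB_2(11) = 2^(2 + 1) + 2 + 1. Bump = 85. G_1 = 84.
G_1 = 84. HB_3(84) = 3^(3 + 1) + 3. Bump = 1028. G_2 = 1027.
G_2 = 1027. HB_4(1027) = 4^(4 + 1) + 3. Bump = 15628. G_3 = 15627.
G_3 = 15627. HB_5(15627) = 5^(5 + 1) + 2. Bump = 279938. G_4 = 279937.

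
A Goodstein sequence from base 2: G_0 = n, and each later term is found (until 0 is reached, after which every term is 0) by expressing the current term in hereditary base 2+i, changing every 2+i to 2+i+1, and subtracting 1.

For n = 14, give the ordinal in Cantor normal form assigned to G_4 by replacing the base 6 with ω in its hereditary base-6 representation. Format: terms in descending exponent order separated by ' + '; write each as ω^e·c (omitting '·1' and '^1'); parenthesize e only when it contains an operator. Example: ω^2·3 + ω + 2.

[0] 14 ≡ 2^(2 + 1) + 2^2 + 2 (base 2). Lift 3: 111. −1: 110.
[1] 110 ≡ 3^(3 + 1) + 3^3 + 2 (base 3). Lift 4: 1282. −1: 1281.
[2] 1281 ≡ 4^(4 + 1) + 4^4 + 1 (base 4). Lift 5: 18751. −1: 18750.
[3] 18750 ≡ 5^(5 + 1) + 5^5 (base 5). Lift 6: 326592. −1: 326591.
[4] 326591 ≡ 6^(6 + 1) + 5·6^5 + 5·6^4 + 5·6^3 + 5·6^2 + 5·6 + 5 (base 6). Lift 7: 5862841. −1: 5862840.

ω^(ω + 1) + ω^5·5 + ω^4·5 + ω^3·5 + ω^2·5 + ω·5 + 5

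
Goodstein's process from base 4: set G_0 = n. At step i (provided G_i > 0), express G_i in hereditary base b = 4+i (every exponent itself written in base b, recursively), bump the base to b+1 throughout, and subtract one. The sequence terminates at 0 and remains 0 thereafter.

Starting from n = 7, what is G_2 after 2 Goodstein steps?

7

i=0: 7 = 4 + 3 (b=4); 4→5: 5 + 3 = 8; 8−1 = 7
i=1: 7 = 5 + 2 (b=5); 5→6: 6 + 2 = 8; 8−1 = 7
i=2: 7 = 6 + 1 (b=6); 6→7: 7 + 1 = 8; 8−1 = 7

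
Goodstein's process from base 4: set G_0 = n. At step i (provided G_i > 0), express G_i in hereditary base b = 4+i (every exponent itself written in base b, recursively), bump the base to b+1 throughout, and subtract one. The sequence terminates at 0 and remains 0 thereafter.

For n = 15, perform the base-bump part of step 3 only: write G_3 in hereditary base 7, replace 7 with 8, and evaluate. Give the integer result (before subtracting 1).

(0) 15|_4 = 3·4 + 3 ↦ 3·5 + 3|_5 = 18 ⇒ 17
(1) 17|_5 = 3·5 + 2 ↦ 3·6 + 2|_6 = 20 ⇒ 19
(2) 19|_6 = 3·6 + 1 ↦ 3·7 + 1|_7 = 22 ⇒ 21
(3) 21|_7 = 3·7 ↦ 3·8|_8 = 24 ⇒ 23

24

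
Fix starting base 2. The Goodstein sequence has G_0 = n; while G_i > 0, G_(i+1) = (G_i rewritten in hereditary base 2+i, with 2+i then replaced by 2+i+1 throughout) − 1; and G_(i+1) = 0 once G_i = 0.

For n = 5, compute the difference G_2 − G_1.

G_0 = 5. HB_2(5) = 2^2 + 1. Bump = 28. G_1 = 27.
G_1 = 27. HB_3(27) = 3^3. Bump = 256. G_2 = 255.

228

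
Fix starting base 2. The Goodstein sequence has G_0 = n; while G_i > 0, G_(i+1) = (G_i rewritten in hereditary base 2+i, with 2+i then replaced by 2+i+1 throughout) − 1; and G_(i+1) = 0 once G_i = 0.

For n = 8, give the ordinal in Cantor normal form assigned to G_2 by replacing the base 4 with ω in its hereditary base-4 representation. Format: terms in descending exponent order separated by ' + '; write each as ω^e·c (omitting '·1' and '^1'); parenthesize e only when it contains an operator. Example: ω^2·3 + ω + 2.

8 —HB2→ 2^(2 + 1) —bump→ 3^(3 + 1) = 81 —(−1)→ 80
80 —HB3→ 2·3^3 + 2·3^2 + 2·3 + 2 —bump→ 2·4^4 + 2·4^2 + 2·4 + 2 = 554 —(−1)→ 553
553 —HB4→ 2·4^4 + 2·4^2 + 2·4 + 1 —bump→ 2·5^5 + 2·5^2 + 2·5 + 1 = 6311 —(−1)→ 6310

ω^ω·2 + ω^2·2 + ω·2 + 1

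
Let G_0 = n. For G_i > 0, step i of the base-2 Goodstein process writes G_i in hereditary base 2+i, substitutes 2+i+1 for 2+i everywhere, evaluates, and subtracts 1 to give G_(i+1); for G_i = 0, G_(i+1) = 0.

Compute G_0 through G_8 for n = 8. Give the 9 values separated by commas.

8 —HB2→ 2^(2 + 1) —bump→ 3^(3 + 1) = 81 —(−1)→ 80
80 —HB3→ 2·3^3 + 2·3^2 + 2·3 + 2 —bump→ 2·4^4 + 2·4^2 + 2·4 + 2 = 554 —(−1)→ 553
553 —HB4→ 2·4^4 + 2·4^2 + 2·4 + 1 —bump→ 2·5^5 + 2·5^2 + 2·5 + 1 = 6311 —(−1)→ 6310
6310 —HB5→ 2·5^5 + 2·5^2 + 2·5 —bump→ 2·6^6 + 2·6^2 + 2·6 = 93396 —(−1)→ 93395
93395 —HB6→ 2·6^6 + 2·6^2 + 6 + 5 —bump→ 2·7^7 + 2·7^2 + 7 + 5 = 1647196 —(−1)→ 1647195
1647195 —HB7→ 2·7^7 + 2·7^2 + 7 + 4 —bump→ 2·8^8 + 2·8^2 + 8 + 4 = 33554572 —(−1)→ 33554571
33554571 —HB8→ 2·8^8 + 2·8^2 + 8 + 3 —bump→ 2·9^9 + 2·9^2 + 9 + 3 = 774841152 —(−1)→ 774841151
774841151 —HB9→ 2·9^9 + 2·9^2 + 9 + 2 —bump→ 2·10^10 + 2·10^2 + 10 + 2 = 20000000212 —(−1)→ 20000000211

8, 80, 553, 6310, 93395, 1647195, 33554571, 774841151, 20000000211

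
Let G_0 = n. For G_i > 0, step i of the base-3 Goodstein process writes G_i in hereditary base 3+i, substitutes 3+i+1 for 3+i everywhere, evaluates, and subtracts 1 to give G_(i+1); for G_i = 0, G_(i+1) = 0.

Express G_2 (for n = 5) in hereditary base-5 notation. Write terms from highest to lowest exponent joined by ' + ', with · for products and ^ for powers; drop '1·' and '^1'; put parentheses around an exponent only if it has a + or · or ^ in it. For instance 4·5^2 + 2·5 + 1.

5

base 3: 5 = 3 + 2; at 4: 4 + 2 = 6; next = 5
base 4: 5 = 4 + 1; at 5: 5 + 1 = 6; next = 5
base 5: 5 = 5; at 6: 6 = 6; next = 5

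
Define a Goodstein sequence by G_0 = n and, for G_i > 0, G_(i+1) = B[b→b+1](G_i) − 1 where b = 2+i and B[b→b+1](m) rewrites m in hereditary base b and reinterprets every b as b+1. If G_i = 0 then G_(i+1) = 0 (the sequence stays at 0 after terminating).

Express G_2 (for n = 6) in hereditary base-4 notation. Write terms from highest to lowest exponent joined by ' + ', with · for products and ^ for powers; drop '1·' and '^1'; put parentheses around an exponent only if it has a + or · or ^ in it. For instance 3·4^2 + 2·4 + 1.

base 2: 6 = 2^2 + 2; at 3: 3^3 + 3 = 30; next = 29
base 3: 29 = 3^3 + 2; at 4: 4^4 + 2 = 258; next = 257

4^4 + 1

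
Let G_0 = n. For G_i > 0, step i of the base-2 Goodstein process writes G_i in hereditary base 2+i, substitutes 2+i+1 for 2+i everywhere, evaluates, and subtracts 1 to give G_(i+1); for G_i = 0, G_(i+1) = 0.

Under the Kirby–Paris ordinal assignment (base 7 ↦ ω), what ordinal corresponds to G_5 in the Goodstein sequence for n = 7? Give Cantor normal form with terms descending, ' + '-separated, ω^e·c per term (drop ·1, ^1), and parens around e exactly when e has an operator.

ω^ω

base 2: 7 = 2^2 + 2 + 1; at 3: 3^3 + 3 + 1 = 31; next = 30
base 3: 30 = 3^3 + 3; at 4: 4^4 + 4 = 260; next = 259
base 4: 259 = 4^4 + 3; at 5: 5^5 + 3 = 3128; next = 3127
base 5: 3127 = 5^5 + 2; at 6: 6^6 + 2 = 46658; next = 46657
base 6: 46657 = 6^6 + 1; at 7: 7^7 + 1 = 823544; next = 823543
base 7: 823543 = 7^7; at 8: 8^8 = 16777216; next = 16777215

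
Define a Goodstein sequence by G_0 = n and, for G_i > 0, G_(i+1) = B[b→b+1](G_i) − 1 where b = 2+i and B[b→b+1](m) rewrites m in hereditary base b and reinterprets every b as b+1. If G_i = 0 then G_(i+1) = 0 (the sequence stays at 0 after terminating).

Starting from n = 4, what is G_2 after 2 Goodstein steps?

41

[0] 4 ≡ 2^2 (base 2). Lift 3: 27. −1: 26.
[1] 26 ≡ 2·3^2 + 2·3 + 2 (base 3). Lift 4: 42. −1: 41.
[2] 41 ≡ 2·4^2 + 2·4 + 1 (base 4). Lift 5: 61. −1: 60.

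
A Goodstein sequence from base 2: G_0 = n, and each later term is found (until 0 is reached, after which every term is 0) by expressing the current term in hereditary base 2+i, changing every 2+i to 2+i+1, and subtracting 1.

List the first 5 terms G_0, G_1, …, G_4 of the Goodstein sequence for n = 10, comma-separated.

10, 83, 1025, 15625, 279935

i=0: 10 = 2^(2 + 1) + 2 (b=2); 2→3: 3^(3 + 1) + 3 = 84; 84−1 = 83
i=1: 83 = 3^(3 + 1) + 2 (b=3); 3→4: 4^(4 + 1) + 2 = 1026; 1026−1 = 1025
i=2: 1025 = 4^(4 + 1) + 1 (b=4); 4→5: 5^(5 + 1) + 1 = 15626; 15626−1 = 15625
i=3: 15625 = 5^(5 + 1) (b=5); 5→6: 6^(6 + 1) = 279936; 279936−1 = 279935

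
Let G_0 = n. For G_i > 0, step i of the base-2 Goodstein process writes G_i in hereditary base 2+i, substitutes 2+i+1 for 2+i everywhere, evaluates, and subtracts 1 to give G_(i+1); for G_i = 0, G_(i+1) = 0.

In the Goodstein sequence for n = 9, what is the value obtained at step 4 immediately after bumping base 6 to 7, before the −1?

G_0=9  [base 2] 2^(2 + 1) + 1  →[2↦3]→  3^(3 + 1) + 1 = 82  −1 ⇒ G_1=81
G_1=81  [base 3] 3^(3 + 1)  →[3↦4]→  4^(4 + 1) = 1024  −1 ⇒ G_2=1023
G_2=1023  [base 4] 3·4^4 + 3·4^3 + 3·4^2 + 3·4 + 3  →[4↦5]→  3·5^5 + 3·5^3 + 3·5^2 + 3·5 + 3 = 9843  −1 ⇒ G_3=9842
G_3=9842  [base 5] 3·5^5 + 3·5^3 + 3·5^2 + 3·5 + 2  →[5↦6]→  3·6^6 + 3·6^3 + 3·6^2 + 3·6 + 2 = 140744  −1 ⇒ G_4=140743
G_4=140743  [base 6] 3·6^6 + 3·6^3 + 3·6^2 + 3·6 + 1  →[6↦7]→  3·7^7 + 3·7^3 + 3·7^2 + 3·7 + 1 = 2471827  −1 ⇒ G_5=2471826

2471827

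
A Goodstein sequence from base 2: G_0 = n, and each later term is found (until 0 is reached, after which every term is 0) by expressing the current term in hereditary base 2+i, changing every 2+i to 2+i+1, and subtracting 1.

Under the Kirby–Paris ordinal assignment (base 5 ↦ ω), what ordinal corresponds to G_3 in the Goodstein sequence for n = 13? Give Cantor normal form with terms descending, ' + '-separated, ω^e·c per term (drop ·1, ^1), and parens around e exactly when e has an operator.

ω^(ω + 1) + ω^3·3 + ω^2·3 + ω·3 + 2

base 2: 13 = 2^(2 + 1) + 2^2 + 1; at 3: 3^(3 + 1) + 3^3 + 1 = 109; next = 108
base 3: 108 = 3^(3 + 1) + 3^3; at 4: 4^(4 + 1) + 4^4 = 1280; next = 1279
base 4: 1279 = 4^(4 + 1) + 3·4^3 + 3·4^2 + 3·4 + 3; at 5: 5^(5 + 1) + 3·5^3 + 3·5^2 + 3·5 + 3 = 16093; next = 16092
base 5: 16092 = 5^(5 + 1) + 3·5^3 + 3·5^2 + 3·5 + 2; at 6: 6^(6 + 1) + 3·6^3 + 3·6^2 + 3·6 + 2 = 280712; next = 280711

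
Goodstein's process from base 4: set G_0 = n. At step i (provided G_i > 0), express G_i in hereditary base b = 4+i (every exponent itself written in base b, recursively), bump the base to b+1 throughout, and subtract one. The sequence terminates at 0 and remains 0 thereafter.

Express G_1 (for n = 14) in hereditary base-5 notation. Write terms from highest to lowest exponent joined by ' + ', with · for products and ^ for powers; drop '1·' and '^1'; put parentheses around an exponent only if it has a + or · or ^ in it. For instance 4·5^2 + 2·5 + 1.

G_0=14  [base 4] 3·4 + 2  →[4↦5]→  3·5 + 2 = 17  −1 ⇒ G_1=16
G_1=16  [base 5] 3·5 + 1  →[5↦6]→  3·6 + 1 = 19  −1 ⇒ G_2=18

3·5 + 1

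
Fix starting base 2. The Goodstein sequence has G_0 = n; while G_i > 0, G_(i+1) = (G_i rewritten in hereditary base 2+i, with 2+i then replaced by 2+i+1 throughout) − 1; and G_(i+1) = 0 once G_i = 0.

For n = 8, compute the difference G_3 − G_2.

[0] 8 ≡ 2^(2 + 1) (base 2). Lift 3: 81. −1: 80.
[1] 80 ≡ 2·3^3 + 2·3^2 + 2·3 + 2 (base 3). Lift 4: 554. −1: 553.
[2] 553 ≡ 2·4^4 + 2·4^2 + 2·4 + 1 (base 4). Lift 5: 6311. −1: 6310.

5757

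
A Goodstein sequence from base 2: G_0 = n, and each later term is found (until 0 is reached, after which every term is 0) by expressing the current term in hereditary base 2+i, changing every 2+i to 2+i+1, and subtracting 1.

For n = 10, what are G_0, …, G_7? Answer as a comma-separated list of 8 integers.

10 —HB2→ 2^(2 + 1) + 2 —bump→ 3^(3 + 1) + 3 = 84 —(−1)→ 83
83 —HB3→ 3^(3 + 1) + 2 —bump→ 4^(4 + 1) + 2 = 1026 —(−1)→ 1025
1025 —HB4→ 4^(4 + 1) + 1 —bump→ 5^(5 + 1) + 1 = 15626 —(−1)→ 15625
15625 —HB5→ 5^(5 + 1) —bump→ 6^(6 + 1) = 279936 —(−1)→ 279935
279935 —HB6→ 5·6^6 + 5·6^5 + 5·6^4 + 5·6^3 + 5·6^2 + 5·6 + 5 —bump→ 5·7^7 + 5·7^5 + 5·7^4 + 5·7^3 + 5·7^2 + 5·7 + 5 = 4215755 —(−1)→ 4215754
4215754 —HB7→ 5·7^7 + 5·7^5 + 5·7^4 + 5·7^3 + 5·7^2 + 5·7 + 4 —bump→ 5·8^8 + 5·8^5 + 5·8^4 + 5·8^3 + 5·8^2 + 5·8 + 4 = 84073324 —(−1)→ 84073323
84073323 —HB8→ 5·8^8 + 5·8^5 + 5·8^4 + 5·8^3 + 5·8^2 + 5·8 + 3 —bump→ 5·9^9 + 5·9^5 + 5·9^4 + 5·9^3 + 5·9^2 + 5·9 + 3 = 1937434593 —(−1)→ 1937434592

10, 83, 1025, 15625, 279935, 4215754, 84073323, 1937434592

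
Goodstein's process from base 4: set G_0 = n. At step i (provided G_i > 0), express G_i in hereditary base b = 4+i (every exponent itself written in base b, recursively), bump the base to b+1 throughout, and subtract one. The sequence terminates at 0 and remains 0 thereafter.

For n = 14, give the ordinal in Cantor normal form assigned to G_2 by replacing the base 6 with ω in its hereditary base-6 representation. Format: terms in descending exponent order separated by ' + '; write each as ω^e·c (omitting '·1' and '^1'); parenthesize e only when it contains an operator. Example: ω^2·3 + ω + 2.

[0] 14 ≡ 3·4 + 2 (base 4). Lift 5: 17. −1: 16.
[1] 16 ≡ 3·5 + 1 (base 5). Lift 6: 19. −1: 18.
[2] 18 ≡ 3·6 (base 6). Lift 7: 21. −1: 20.

ω·3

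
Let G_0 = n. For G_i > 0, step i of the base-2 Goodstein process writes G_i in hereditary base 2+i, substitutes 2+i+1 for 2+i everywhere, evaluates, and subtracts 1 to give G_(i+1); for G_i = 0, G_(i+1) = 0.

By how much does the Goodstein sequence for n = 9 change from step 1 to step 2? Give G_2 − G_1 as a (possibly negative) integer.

G_0 = 9. HB_2(9) = 2^(2 + 1) + 1. Bump = 82. G_1 = 81.
G_1 = 81. HB_3(81) = 3^(3 + 1). Bump = 1024. G_2 = 1023.

942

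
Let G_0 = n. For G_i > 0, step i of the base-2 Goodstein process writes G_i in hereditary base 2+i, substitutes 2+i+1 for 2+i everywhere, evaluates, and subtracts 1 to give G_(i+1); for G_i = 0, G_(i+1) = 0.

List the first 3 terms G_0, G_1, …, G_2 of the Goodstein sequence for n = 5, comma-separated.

(0) 5|_2 = 2^2 + 1 ↦ 3^3 + 1|_3 = 28 ⇒ 27
(1) 27|_3 = 3^3 ↦ 4^4|_4 = 256 ⇒ 255

5, 27, 255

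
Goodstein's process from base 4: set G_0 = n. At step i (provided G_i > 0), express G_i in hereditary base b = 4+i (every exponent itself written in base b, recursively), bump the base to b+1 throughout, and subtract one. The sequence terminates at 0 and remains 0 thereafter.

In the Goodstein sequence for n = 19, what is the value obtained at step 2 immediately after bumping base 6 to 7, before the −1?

G_0=19  [base 4] 4^2 + 3  →[4↦5]→  5^2 + 3 = 28  −1 ⇒ G_1=27
G_1=27  [base 5] 5^2 + 2  →[5↦6]→  6^2 + 2 = 38  −1 ⇒ G_2=37
G_2=37  [base 6] 6^2 + 1  →[6↦7]→  7^2 + 1 = 50  −1 ⇒ G_3=49

50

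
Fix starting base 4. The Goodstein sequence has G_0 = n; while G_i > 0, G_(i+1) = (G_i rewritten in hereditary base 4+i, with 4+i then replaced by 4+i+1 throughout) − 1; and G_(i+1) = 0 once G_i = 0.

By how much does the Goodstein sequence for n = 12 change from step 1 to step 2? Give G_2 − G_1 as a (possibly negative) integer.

G_0=12  [base 4] 3·4  →[4↦5]→  3·5 = 15  −1 ⇒ G_1=14
G_1=14  [base 5] 2·5 + 4  →[5↦6]→  2·6 + 4 = 16  −1 ⇒ G_2=15

1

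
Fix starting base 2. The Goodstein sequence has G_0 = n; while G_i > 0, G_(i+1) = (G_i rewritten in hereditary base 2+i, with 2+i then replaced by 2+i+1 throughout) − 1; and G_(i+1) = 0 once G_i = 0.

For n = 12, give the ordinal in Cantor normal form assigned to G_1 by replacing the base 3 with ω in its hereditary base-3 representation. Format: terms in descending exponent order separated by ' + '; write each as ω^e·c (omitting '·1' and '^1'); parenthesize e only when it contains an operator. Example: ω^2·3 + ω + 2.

ω^(ω + 1) + ω^2·2 + ω·2 + 2

(0) 12|_2 = 2^(2 + 1) + 2^2 ↦ 3^(3 + 1) + 3^3|_3 = 108 ⇒ 107
(1) 107|_3 = 3^(3 + 1) + 2·3^2 + 2·3 + 2 ↦ 4^(4 + 1) + 2·4^2 + 2·4 + 2|_4 = 1066 ⇒ 1065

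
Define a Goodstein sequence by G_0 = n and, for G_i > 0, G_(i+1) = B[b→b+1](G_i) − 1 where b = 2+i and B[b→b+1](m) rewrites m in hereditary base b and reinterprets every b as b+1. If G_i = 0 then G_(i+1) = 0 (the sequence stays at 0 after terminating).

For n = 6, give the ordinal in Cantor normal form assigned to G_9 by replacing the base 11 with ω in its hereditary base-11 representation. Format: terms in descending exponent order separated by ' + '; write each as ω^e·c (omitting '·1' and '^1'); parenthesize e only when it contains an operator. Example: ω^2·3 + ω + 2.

i=0: 6 = 2^2 + 2 (b=2); 2→3: 3^3 + 3 = 30; 30−1 = 29
i=1: 29 = 3^3 + 2 (b=3); 3→4: 4^4 + 2 = 258; 258−1 = 257
i=2: 257 = 4^4 + 1 (b=4); 4→5: 5^5 + 1 = 3126; 3126−1 = 3125
i=3: 3125 = 5^5 (b=5); 5→6: 6^6 = 46656; 46656−1 = 46655
i=4: 46655 = 5·6^5 + 5·6^4 + 5·6^3 + 5·6^2 + 5·6 + 5 (b=6); 6→7: 5·7^5 + 5·7^4 + 5·7^3 + 5·7^2 + 5·7 + 5 = 98040; 98040−1 = 98039
i=5: 98039 = 5·7^5 + 5·7^4 + 5·7^3 + 5·7^2 + 5·7 + 4 (b=7); 7→8: 5·8^5 + 5·8^4 + 5·8^3 + 5·8^2 + 5·8 + 4 = 187244; 187244−1 = 187243
i=6: 187243 = 5·8^5 + 5·8^4 + 5·8^3 + 5·8^2 + 5·8 + 3 (b=8); 8→9: 5·9^5 + 5·9^4 + 5·9^3 + 5·9^2 + 5·9 + 3 = 332148; 332148−1 = 332147
i=7: 332147 = 5·9^5 + 5·9^4 + 5·9^3 + 5·9^2 + 5·9 + 2 (b=9); 9→10: 5·10^5 + 5·10^4 + 5·10^3 + 5·10^2 + 5·10 + 2 = 555552; 555552−1 = 555551
i=8: 555551 = 5·10^5 + 5·10^4 + 5·10^3 + 5·10^2 + 5·10 + 1 (b=10); 10→11: 5·11^5 + 5·11^4 + 5·11^3 + 5·11^2 + 5·11 + 1 = 885776; 885776−1 = 885775

ω^5·5 + ω^4·5 + ω^3·5 + ω^2·5 + ω·5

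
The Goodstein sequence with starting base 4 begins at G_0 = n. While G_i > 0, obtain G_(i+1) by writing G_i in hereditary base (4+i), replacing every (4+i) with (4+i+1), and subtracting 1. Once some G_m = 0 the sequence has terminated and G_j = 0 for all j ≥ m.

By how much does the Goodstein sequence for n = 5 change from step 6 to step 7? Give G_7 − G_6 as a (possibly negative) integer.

-1

G_0 = 5. HB_4(5) = 4 + 1. Bump = 6. G_1 = 5.
G_1 = 5. HB_5(5) = 5. Bump = 6. G_2 = 5.
G_2 = 5. HB_6(5) = 5. Bump = 5. G_3 = 4.
G_3 = 4. HB_7(4) = 4. Bump = 4. G_4 = 3.
G_4 = 3. HB_8(3) = 3. Bump = 3. G_5 = 2.
G_5 = 2. HB_9(2) = 2. Bump = 2. G_6 = 1.
G_6 = 1. HB_10(1) = 1. Bump = 1. G_7 = 0.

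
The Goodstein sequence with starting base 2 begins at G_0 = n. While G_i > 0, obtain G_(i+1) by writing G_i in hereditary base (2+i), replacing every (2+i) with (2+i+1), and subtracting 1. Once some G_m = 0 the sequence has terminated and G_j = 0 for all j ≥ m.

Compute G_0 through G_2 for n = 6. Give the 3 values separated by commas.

6, 29, 257

G_0=6  [base 2] 2^2 + 2  →[2↦3]→  3^3 + 3 = 30  −1 ⇒ G_1=29
G_1=29  [base 3] 3^3 + 2  →[3↦4]→  4^4 + 2 = 258  −1 ⇒ G_2=257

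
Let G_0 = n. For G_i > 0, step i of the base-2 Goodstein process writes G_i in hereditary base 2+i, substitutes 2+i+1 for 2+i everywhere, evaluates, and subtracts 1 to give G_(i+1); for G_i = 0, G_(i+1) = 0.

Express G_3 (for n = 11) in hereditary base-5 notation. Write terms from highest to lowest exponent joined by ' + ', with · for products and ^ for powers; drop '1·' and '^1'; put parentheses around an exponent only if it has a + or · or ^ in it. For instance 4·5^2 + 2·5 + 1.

5^(5 + 1) + 2

11 —HB2→ 2^(2 + 1) + 2 + 1 —bump→ 3^(3 + 1) + 3 + 1 = 85 —(−1)→ 84
84 —HB3→ 3^(3 + 1) + 3 —bump→ 4^(4 + 1) + 4 = 1028 —(−1)→ 1027
1027 —HB4→ 4^(4 + 1) + 3 —bump→ 5^(5 + 1) + 3 = 15628 —(−1)→ 15627
15627 —HB5→ 5^(5 + 1) + 2 —bump→ 6^(6 + 1) + 2 = 279938 —(−1)→ 279937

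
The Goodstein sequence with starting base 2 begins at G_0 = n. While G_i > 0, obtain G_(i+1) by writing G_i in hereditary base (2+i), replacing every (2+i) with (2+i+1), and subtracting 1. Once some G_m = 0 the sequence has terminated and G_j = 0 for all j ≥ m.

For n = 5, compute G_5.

G_0 = 5. HB_2(5) = 2^2 + 1. Bump = 28. G_1 = 27.
G_1 = 27. HB_3(27) = 3^3. Bump = 256. G_2 = 255.
G_2 = 255. HB_4(255) = 3·4^3 + 3·4^2 + 3·4 + 3. Bump = 468. G_3 = 467.
G_3 = 467. HB_5(467) = 3·5^3 + 3·5^2 + 3·5 + 2. Bump = 776. G_4 = 775.
G_4 = 775. HB_6(775) = 3·6^3 + 3·6^2 + 3·6 + 1. Bump = 1198. G_5 = 1197.
G_5 = 1197. HB_7(1197) = 3·7^3 + 3·7^2 + 3·7. Bump = 1752. G_6 = 1751.

1197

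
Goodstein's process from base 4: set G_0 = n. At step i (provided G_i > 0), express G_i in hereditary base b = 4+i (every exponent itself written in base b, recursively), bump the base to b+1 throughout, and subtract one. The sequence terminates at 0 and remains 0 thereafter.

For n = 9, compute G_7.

11

G_0=9  [base 4] 2·4 + 1  →[4↦5]→  2·5 + 1 = 11  −1 ⇒ G_1=10
G_1=10  [base 5] 2·5  →[5↦6]→  2·6 = 12  −1 ⇒ G_2=11
G_2=11  [base 6] 6 + 5  →[6↦7]→  7 + 5 = 12  −1 ⇒ G_3=11
G_3=11  [base 7] 7 + 4  →[7↦8]→  8 + 4 = 12  −1 ⇒ G_4=11
G_4=11  [base 8] 8 + 3  →[8↦9]→  9 + 3 = 12  −1 ⇒ G_5=11
G_5=11  [base 9] 9 + 2  →[9↦10]→  10 + 2 = 12  −1 ⇒ G_6=11
G_6=11  [base 10] 10 + 1  →[10↦11]→  11 + 1 = 12  −1 ⇒ G_7=11
G_7=11  [base 11] 11  →[11↦12]→  12 = 12  −1 ⇒ G_8=11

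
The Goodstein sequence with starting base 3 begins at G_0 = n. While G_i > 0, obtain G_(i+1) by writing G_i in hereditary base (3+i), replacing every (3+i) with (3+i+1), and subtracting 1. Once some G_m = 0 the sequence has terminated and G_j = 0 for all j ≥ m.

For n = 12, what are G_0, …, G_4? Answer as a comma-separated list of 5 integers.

12, 19, 27, 37, 49

G_0 = 12. HB_3(12) = 3^2 + 3. Bump = 20. G_1 = 19.
G_1 = 19. HB_4(19) = 4^2 + 3. Bump = 28. G_2 = 27.
G_2 = 27. HB_5(27) = 5^2 + 2. Bump = 38. G_3 = 37.
G_3 = 37. HB_6(37) = 6^2 + 1. Bump = 50. G_4 = 49.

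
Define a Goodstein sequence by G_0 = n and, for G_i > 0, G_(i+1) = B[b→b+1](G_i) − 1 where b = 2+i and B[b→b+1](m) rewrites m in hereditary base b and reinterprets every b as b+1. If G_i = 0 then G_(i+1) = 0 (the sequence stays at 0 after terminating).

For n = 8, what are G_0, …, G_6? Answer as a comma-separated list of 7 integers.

8, 80, 553, 6310, 93395, 1647195, 33554571

G_0=8  [base 2] 2^(2 + 1)  →[2↦3]→  3^(3 + 1) = 81  −1 ⇒ G_1=80
G_1=80  [base 3] 2·3^3 + 2·3^2 + 2·3 + 2  →[3↦4]→  2·4^4 + 2·4^2 + 2·4 + 2 = 554  −1 ⇒ G_2=553
G_2=553  [base 4] 2·4^4 + 2·4^2 + 2·4 + 1  →[4↦5]→  2·5^5 + 2·5^2 + 2·5 + 1 = 6311  −1 ⇒ G_3=6310
G_3=6310  [base 5] 2·5^5 + 2·5^2 + 2·5  →[5↦6]→  2·6^6 + 2·6^2 + 2·6 = 93396  −1 ⇒ G_4=93395
G_4=93395  [base 6] 2·6^6 + 2·6^2 + 6 + 5  →[6↦7]→  2·7^7 + 2·7^2 + 7 + 5 = 1647196  −1 ⇒ G_5=1647195
G_5=1647195  [base 7] 2·7^7 + 2·7^2 + 7 + 4  →[7↦8]→  2·8^8 + 2·8^2 + 8 + 4 = 33554572  −1 ⇒ G_6=33554571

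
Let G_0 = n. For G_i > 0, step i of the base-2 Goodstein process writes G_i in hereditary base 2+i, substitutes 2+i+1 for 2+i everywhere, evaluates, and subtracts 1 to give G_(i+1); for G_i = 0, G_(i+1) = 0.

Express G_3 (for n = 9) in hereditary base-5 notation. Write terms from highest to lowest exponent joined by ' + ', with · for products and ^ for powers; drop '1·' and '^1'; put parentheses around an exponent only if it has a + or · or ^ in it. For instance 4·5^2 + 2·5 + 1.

i=0: 9 = 2^(2 + 1) + 1 (b=2); 2→3: 3^(3 + 1) + 1 = 82; 82−1 = 81
i=1: 81 = 3^(3 + 1) (b=3); 3→4: 4^(4 + 1) = 1024; 1024−1 = 1023
i=2: 1023 = 3·4^4 + 3·4^3 + 3·4^2 + 3·4 + 3 (b=4); 4→5: 3·5^5 + 3·5^3 + 3·5^2 + 3·5 + 3 = 9843; 9843−1 = 9842
i=3: 9842 = 3·5^5 + 3·5^3 + 3·5^2 + 3·5 + 2 (b=5); 5→6: 3·6^6 + 3·6^3 + 3·6^2 + 3·6 + 2 = 140744; 140744−1 = 140743

3·5^5 + 3·5^3 + 3·5^2 + 3·5 + 2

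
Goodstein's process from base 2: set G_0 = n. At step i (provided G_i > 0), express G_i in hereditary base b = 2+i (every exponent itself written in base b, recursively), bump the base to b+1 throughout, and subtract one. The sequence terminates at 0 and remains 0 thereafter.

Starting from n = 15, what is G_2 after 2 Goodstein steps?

1283

15 —HB2→ 2^(2 + 1) + 2^2 + 2 + 1 —bump→ 3^(3 + 1) + 3^3 + 3 + 1 = 112 —(−1)→ 111
111 —HB3→ 3^(3 + 1) + 3^3 + 3 —bump→ 4^(4 + 1) + 4^4 + 4 = 1284 —(−1)→ 1283
1283 —HB4→ 4^(4 + 1) + 4^4 + 3 —bump→ 5^(5 + 1) + 5^5 + 3 = 18753 —(−1)→ 18752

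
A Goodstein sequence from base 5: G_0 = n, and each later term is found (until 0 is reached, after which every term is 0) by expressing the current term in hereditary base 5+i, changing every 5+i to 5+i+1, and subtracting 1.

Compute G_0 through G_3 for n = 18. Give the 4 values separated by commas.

G_0 = 18. HB_5(18) = 3·5 + 3. Bump = 21. G_1 = 20.
G_1 = 20. HB_6(20) = 3·6 + 2. Bump = 23. G_2 = 22.
G_2 = 22. HB_7(22) = 3·7 + 1. Bump = 25. G_3 = 24.

18, 20, 22, 24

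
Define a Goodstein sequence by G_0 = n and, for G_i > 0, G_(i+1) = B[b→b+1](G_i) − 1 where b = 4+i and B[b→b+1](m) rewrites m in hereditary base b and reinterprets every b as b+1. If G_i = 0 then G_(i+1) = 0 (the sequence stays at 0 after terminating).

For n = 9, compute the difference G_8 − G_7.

base 4: 9 = 2·4 + 1; at 5: 2·5 + 1 = 11; next = 10
base 5: 10 = 2·5; at 6: 2·6 = 12; next = 11
base 6: 11 = 6 + 5; at 7: 7 + 5 = 12; next = 11
base 7: 11 = 7 + 4; at 8: 8 + 4 = 12; next = 11
base 8: 11 = 8 + 3; at 9: 9 + 3 = 12; next = 11
base 9: 11 = 9 + 2; at 10: 10 + 2 = 12; next = 11
base 10: 11 = 10 + 1; at 11: 11 + 1 = 12; next = 11
base 11: 11 = 11; at 12: 12 = 12; next = 11

0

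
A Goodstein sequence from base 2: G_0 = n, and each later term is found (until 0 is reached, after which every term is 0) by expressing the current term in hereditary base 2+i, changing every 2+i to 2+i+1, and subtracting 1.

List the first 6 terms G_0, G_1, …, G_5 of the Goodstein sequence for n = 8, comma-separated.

8, 80, 553, 6310, 93395, 1647195

G_0=8  [base 2] 2^(2 + 1)  →[2↦3]→  3^(3 + 1) = 81  −1 ⇒ G_1=80
G_1=80  [base 3] 2·3^3 + 2·3^2 + 2·3 + 2  →[3↦4]→  2·4^4 + 2·4^2 + 2·4 + 2 = 554  −1 ⇒ G_2=553
G_2=553  [base 4] 2·4^4 + 2·4^2 + 2·4 + 1  →[4↦5]→  2·5^5 + 2·5^2 + 2·5 + 1 = 6311  −1 ⇒ G_3=6310
G_3=6310  [base 5] 2·5^5 + 2·5^2 + 2·5  →[5↦6]→  2·6^6 + 2·6^2 + 2·6 = 93396  −1 ⇒ G_4=93395
G_4=93395  [base 6] 2·6^6 + 2·6^2 + 6 + 5  →[6↦7]→  2·7^7 + 2·7^2 + 7 + 5 = 1647196  −1 ⇒ G_5=1647195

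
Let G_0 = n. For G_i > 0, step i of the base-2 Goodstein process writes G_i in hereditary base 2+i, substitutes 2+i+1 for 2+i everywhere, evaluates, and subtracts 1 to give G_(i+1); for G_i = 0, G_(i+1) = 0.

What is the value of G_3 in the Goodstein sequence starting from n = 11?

G_0 = 11. HB_2(11) = 2^(2 + 1) + 2 + 1. Bump = 85. G_1 = 84.
G_1 = 84. HB_3(84) = 3^(3 + 1) + 3. Bump = 1028. G_2 = 1027.
G_2 = 1027. HB_4(1027) = 4^(4 + 1) + 3. Bump = 15628. G_3 = 15627.

15627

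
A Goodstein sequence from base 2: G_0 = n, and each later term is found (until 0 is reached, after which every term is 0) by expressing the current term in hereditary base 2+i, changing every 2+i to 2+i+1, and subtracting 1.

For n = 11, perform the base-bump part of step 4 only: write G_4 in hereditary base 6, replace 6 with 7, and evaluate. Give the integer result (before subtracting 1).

5764802

11 —HB2→ 2^(2 + 1) + 2 + 1 —bump→ 3^(3 + 1) + 3 + 1 = 85 —(−1)→ 84
84 —HB3→ 3^(3 + 1) + 3 —bump→ 4^(4 + 1) + 4 = 1028 —(−1)→ 1027
1027 —HB4→ 4^(4 + 1) + 3 —bump→ 5^(5 + 1) + 3 = 15628 —(−1)→ 15627
15627 —HB5→ 5^(5 + 1) + 2 —bump→ 6^(6 + 1) + 2 = 279938 —(−1)→ 279937
279937 —HB6→ 6^(6 + 1) + 1 —bump→ 7^(7 + 1) + 1 = 5764802 —(−1)→ 5764801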